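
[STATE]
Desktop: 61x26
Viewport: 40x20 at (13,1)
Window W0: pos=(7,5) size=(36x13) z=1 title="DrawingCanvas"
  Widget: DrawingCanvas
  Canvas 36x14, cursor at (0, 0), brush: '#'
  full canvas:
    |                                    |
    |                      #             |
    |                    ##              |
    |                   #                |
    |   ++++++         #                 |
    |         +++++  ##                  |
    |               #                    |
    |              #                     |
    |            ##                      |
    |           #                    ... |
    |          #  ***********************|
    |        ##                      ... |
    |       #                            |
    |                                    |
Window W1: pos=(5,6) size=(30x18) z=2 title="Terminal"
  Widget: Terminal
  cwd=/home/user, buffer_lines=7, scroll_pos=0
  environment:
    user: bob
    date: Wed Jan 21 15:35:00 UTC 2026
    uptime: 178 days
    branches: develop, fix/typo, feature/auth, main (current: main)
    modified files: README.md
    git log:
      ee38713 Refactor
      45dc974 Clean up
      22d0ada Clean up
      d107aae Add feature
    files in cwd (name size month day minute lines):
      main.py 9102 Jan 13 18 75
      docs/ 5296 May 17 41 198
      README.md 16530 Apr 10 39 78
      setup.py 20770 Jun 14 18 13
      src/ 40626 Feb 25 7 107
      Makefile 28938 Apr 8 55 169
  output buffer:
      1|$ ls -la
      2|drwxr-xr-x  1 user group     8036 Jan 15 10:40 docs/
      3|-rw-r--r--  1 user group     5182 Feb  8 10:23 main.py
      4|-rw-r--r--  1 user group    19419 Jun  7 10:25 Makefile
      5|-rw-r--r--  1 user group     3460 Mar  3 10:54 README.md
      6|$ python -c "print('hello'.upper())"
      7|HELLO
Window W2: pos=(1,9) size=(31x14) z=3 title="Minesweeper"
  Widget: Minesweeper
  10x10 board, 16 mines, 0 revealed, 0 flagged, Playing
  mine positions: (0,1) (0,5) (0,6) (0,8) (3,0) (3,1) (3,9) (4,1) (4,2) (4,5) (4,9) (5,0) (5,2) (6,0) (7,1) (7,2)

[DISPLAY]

                                        
                                        
                                        
                                        
━━━━━━━━━━━━━━━━━━━━━━━━━━━━━┓          
━━━━━━━━━━━━━━━━━━━━━┓       ┃          
al                   ┃───────┨          
─────────────────────┨       ┃          
━━━━━━━━━━━━━━━━━━┓  ┃       ┃          
r                 ┃  ┃       ┃          
──────────────────┨  ┃       ┃          
                  ┃  ┃       ┃          
                  ┃  ┃       ┃          
                  ┃.u┃       ┃          
                  ┃  ┃       ┃          
                  ┃  ┃       ┃          
                  ┃  ┃━━━━━━━┛          
                  ┃  ┃                  
                  ┃  ┃                  
                  ┃  ┃                  


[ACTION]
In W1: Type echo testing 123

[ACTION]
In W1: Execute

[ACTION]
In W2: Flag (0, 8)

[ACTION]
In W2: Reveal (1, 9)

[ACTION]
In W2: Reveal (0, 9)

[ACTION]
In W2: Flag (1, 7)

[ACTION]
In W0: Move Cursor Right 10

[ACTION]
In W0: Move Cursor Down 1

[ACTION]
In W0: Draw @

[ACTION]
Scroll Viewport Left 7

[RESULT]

                                        
                                        
                                        
                                        
 ┏━━━━━━━━━━━━━━━━━━━━━━━━━━━━━━━━━━┓   
━━━━━━━━━━━━━━━━━━━━━━━━━━━━┓       ┃   
 Terminal                   ┃───────┨   
────────────────────────────┨       ┃   
━━━━━━━━━━━━━━━━━━━━━━━━━┓  ┃       ┃   
esweeper                 ┃  ┃       ┃   
─────────────────────────┨  ┃       ┃   
■■■■⚑1                   ┃  ┃       ┃   
■■■⚑■1                   ┃  ┃       ┃   
■■■■■■                   ┃.u┃       ┃   
■■■■■■                   ┃  ┃       ┃   
■■■■■■                   ┃  ┃       ┃   
■■■■■■                   ┃  ┃━━━━━━━┛   
■■■■■■                   ┃  ┃           
■■■■■■                   ┃  ┃           
■■■■■■                   ┃  ┃           


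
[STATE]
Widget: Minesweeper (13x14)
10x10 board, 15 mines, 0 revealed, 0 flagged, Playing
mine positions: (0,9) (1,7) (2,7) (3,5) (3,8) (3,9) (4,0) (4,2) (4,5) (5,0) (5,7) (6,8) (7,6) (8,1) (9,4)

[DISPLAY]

■■■■■■■■■■   
■■■■■■■■■■   
■■■■■■■■■■   
■■■■■■■■■■   
■■■■■■■■■■   
■■■■■■■■■■   
■■■■■■■■■■   
■■■■■■■■■■   
■■■■■■■■■■   
■■■■■■■■■■   
             
             
             
             


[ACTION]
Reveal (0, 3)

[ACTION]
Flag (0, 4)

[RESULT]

      1■■■   
      2■■■   
    113■■■   
12112■■■■■   
■■■■■■■■■■   
■■■■■■■■■■   
■■■■■■■■■■   
■■■■■■■■■■   
■■■■■■■■■■   
■■■■■■■■■■   
             
             
             
             


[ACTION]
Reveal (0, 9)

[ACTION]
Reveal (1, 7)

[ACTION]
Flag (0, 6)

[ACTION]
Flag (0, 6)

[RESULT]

      1■■✹   
      2✹■■   
    113✹■■   
12112✹■■✹✹   
✹■✹■■✹■■■■   
✹■■■■■■✹■■   
■■■■■■■■✹■   
■■■■■■✹■■■   
■✹■■■■■■■■   
■■■■✹■■■■■   
             
             
             
             


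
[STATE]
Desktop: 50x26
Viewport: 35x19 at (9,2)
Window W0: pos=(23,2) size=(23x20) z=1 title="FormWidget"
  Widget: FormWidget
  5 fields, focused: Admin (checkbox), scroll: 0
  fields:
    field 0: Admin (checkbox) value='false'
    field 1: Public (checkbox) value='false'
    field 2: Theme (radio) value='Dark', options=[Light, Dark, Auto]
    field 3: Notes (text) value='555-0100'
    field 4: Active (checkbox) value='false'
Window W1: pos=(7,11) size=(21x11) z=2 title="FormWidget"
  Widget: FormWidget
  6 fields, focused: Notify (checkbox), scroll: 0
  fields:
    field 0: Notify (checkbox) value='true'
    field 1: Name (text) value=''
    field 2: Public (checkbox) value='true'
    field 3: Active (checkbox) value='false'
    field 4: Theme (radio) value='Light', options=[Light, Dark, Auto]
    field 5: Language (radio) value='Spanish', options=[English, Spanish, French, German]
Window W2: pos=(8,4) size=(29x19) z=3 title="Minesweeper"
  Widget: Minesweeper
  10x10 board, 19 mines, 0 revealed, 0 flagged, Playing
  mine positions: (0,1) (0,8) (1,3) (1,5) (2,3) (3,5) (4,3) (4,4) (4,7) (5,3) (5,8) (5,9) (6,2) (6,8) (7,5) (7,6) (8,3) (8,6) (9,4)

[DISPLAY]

              ┏━━━━━━━━━━━━━━━━━━━━
              ┃ FormWidget         
━━━━━━━━━━━━━━━━━━━━━━━━━━━┓───────
 Minesweeper               ┃ [ ]   
───────────────────────────┨ [ ]   
■■■■■■■■■■                 ┃ ( ) Li
■■■■■■■■■■                 ┃ [555-0
■■■■■■■■■■                 ┃ [ ]   
■■■■■■■■■■                 ┃       
■■■■■■■■■■                 ┃       
■■■■■■■■■■                 ┃       
■■■■■■■■■■                 ┃       
■■■■■■■■■■                 ┃       
■■■■■■■■■■                 ┃       
■■■■■■■■■■                 ┃       
                           ┃       
                           ┃       
                           ┃       
                           ┃       


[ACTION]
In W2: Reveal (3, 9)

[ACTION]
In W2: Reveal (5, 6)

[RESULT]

              ┏━━━━━━━━━━━━━━━━━━━━
              ┃ FormWidget         
━━━━━━━━━━━━━━━━━━━━━━━━━━━┓───────
 Minesweeper               ┃ [ ]   
───────────────────────────┨ [ ]   
■■■■■■■■■■                 ┃ ( ) Li
■■■■■■1111                 ┃ [555-0
■■■■■■2                    ┃ [ ]   
■■■■■■211                  ┃       
■■■■■■■■32                 ┃       
■■■■■■1■■■                 ┃       
■■■■■■■■■■                 ┃       
■■■■■■■■■■                 ┃       
■■■■■■■■■■                 ┃       
■■■■■■■■■■                 ┃       
                           ┃       
                           ┃       
                           ┃       
                           ┃       


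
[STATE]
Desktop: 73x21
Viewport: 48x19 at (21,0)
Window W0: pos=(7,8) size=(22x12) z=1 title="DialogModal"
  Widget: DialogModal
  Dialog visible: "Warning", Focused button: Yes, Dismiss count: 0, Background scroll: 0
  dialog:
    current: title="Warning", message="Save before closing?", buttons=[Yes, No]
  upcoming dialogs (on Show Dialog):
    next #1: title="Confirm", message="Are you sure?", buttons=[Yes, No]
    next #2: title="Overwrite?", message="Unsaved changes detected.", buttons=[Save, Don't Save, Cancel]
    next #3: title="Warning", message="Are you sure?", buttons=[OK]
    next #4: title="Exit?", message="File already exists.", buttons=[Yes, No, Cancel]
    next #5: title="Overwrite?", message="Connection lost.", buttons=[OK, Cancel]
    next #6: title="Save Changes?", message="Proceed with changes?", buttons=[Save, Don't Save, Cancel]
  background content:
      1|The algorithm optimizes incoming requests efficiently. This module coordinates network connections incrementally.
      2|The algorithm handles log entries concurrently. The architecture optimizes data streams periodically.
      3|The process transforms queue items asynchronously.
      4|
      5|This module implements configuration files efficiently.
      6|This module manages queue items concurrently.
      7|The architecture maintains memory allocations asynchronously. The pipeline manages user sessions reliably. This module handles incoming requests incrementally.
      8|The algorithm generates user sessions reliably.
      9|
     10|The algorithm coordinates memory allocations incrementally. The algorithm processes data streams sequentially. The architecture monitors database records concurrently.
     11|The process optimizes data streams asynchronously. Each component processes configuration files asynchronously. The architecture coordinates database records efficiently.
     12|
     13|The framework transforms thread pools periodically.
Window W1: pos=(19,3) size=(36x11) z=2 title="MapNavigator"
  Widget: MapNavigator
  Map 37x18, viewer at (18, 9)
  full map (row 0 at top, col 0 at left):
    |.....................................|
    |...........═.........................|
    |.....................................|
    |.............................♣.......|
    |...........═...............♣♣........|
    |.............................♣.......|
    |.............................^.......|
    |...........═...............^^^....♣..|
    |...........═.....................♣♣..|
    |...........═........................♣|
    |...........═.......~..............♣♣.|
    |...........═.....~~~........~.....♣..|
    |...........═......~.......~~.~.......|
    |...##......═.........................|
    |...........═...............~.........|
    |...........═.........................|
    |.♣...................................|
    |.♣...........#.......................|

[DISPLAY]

                                                
                                                
                                                
━━━━━━━━━━━━━━━━━━━━━━━━━━━━━━━━━┓              
MapNavigator                     ┃              
─────────────────────────────────┨              
...........................^.....┃              
.........═...............^^^....♣┃              
.........═.....................♣♣┃              
.........═......@................┃              
.........═.......~..............♣┃              
.........═.....~~~........~.....♣┃              
.........═......~.......~~.~.....┃              
━━━━━━━━━━━━━━━━━━━━━━━━━━━━━━━━━┛              
e cl│  ┃                                        
o   │en┃                                        
────┘s ┃                                        
ure mai┃                                        
 genera┃                                        


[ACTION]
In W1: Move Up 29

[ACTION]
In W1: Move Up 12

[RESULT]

                                                
                                                
                                                
━━━━━━━━━━━━━━━━━━━━━━━━━━━━━━━━━┓              
MapNavigator                     ┃              
─────────────────────────────────┨              
                                 ┃              
                                 ┃              
                                 ┃              
................@................┃              
.........═.......................┃              
.................................┃              
...........................♣.....┃              
━━━━━━━━━━━━━━━━━━━━━━━━━━━━━━━━━┛              
e cl│  ┃                                        
o   │en┃                                        
────┘s ┃                                        
ure mai┃                                        
 genera┃                                        


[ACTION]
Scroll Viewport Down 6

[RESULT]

                                                
━━━━━━━━━━━━━━━━━━━━━━━━━━━━━━━━━┓              
MapNavigator                     ┃              
─────────────────────────────────┨              
                                 ┃              
                                 ┃              
                                 ┃              
................@................┃              
.........═.......................┃              
.................................┃              
...........................♣.....┃              
━━━━━━━━━━━━━━━━━━━━━━━━━━━━━━━━━┛              
e cl│  ┃                                        
o   │en┃                                        
────┘s ┃                                        
ure mai┃                                        
 genera┃                                        
━━━━━━━┛                                        
                                                


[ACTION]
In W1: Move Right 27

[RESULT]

                                                
━━━━━━━━━━━━━━━━━━━━━━━━━━━━━━━━━┓              
MapNavigator                     ┃              
─────────────────────────────────┨              
                                 ┃              
                                 ┃              
                                 ┃              
................@                ┃              
.................                ┃              
.................                ┃              
.........♣.......                ┃              
━━━━━━━━━━━━━━━━━━━━━━━━━━━━━━━━━┛              
e cl│  ┃                                        
o   │en┃                                        
────┘s ┃                                        
ure mai┃                                        
 genera┃                                        
━━━━━━━┛                                        
                                                


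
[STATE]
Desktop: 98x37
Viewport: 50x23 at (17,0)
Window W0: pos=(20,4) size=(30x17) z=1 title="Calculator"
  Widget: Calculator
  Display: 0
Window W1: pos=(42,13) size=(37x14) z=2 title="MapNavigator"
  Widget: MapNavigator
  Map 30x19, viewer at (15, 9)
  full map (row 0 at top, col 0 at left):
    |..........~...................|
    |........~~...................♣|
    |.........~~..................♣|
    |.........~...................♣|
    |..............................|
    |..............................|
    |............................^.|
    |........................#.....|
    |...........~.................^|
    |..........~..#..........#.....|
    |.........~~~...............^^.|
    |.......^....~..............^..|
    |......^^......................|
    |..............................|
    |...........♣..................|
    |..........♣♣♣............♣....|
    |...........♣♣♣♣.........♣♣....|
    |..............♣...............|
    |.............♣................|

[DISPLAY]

                                                  
                                                  
                                                  
                                                  
   ┏━━━━━━━━━━━━━━━━━━━━━━━━━━━━┓                 
   ┃ Calculator                 ┃                 
   ┠────────────────────────────┨                 
   ┃                           0┃                 
   ┃┌───┬───┬───┬───┐           ┃                 
   ┃│ 7 │ 8 │ 9 │ ÷ │           ┃                 
   ┃├───┼───┼───┼───┤           ┃                 
   ┃│ 4 │ 5 │ 6 │ × │           ┃                 
   ┃├───┼───┼───┼───┤           ┃                 
   ┃│ 1 │ 2 │ 3 │ - │    ┏━━━━━━━━━━━━━━━━━━━━━━━━
   ┃├───┼───┼───┼───┤    ┃ MapNavigator           
   ┃│ 0 │ . │ = │ + │    ┠────────────────────────
   ┃├───┼───┼───┼───┤    ┃  ......................
   ┃│ C │ MC│ MR│ M+│    ┃  ......................
   ┃└───┴───┴───┴───┘    ┃  ......................
   ┃                     ┃  ......................
   ┗━━━━━━━━━━━━━━━━━━━━━┃  ...........~..........
                         ┃  ..........~..#.@......
                         ┃  .........~~~..........


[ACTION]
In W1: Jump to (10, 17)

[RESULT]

                                                  
                                                  
                                                  
                                                  
   ┏━━━━━━━━━━━━━━━━━━━━━━━━━━━━┓                 
   ┃ Calculator                 ┃                 
   ┠────────────────────────────┨                 
   ┃                           0┃                 
   ┃┌───┬───┬───┬───┐           ┃                 
   ┃│ 7 │ 8 │ 9 │ ÷ │           ┃                 
   ┃├───┼───┼───┼───┤           ┃                 
   ┃│ 4 │ 5 │ 6 │ × │           ┃                 
   ┃├───┼───┼───┼───┤           ┃                 
   ┃│ 1 │ 2 │ 3 │ - │    ┏━━━━━━━━━━━━━━━━━━━━━━━━
   ┃├───┼───┼───┼───┤    ┃ MapNavigator           
   ┃│ 0 │ . │ = │ + │    ┠────────────────────────
   ┃├───┼───┼───┼───┤    ┃       ......^^.........
   ┃│ C │ MC│ MR│ M+│    ┃       .................
   ┃└───┴───┴───┴───┘    ┃       ...........♣.....
   ┃                     ┃       ..........♣♣♣....
   ┗━━━━━━━━━━━━━━━━━━━━━┃       ...........♣♣♣♣..
                         ┃       ..........@...♣..
                         ┃       .............♣...


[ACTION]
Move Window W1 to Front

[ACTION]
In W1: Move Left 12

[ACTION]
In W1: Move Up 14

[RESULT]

                                                  
                                                  
                                                  
                                                  
   ┏━━━━━━━━━━━━━━━━━━━━━━━━━━━━┓                 
   ┃ Calculator                 ┃                 
   ┠────────────────────────────┨                 
   ┃                           0┃                 
   ┃┌───┬───┬───┬───┐           ┃                 
   ┃│ 7 │ 8 │ 9 │ ÷ │           ┃                 
   ┃├───┼───┼───┼───┤           ┃                 
   ┃│ 4 │ 5 │ 6 │ × │           ┃                 
   ┃├───┼───┼───┼───┤           ┃                 
   ┃│ 1 │ 2 │ 3 │ - │    ┏━━━━━━━━━━━━━━━━━━━━━━━━
   ┃├───┼───┼───┼───┤    ┃ MapNavigator           
   ┃│ 0 │ . │ = │ + │    ┠────────────────────────
   ┃├───┼───┼───┼───┤    ┃                        
   ┃│ C │ MC│ MR│ M+│    ┃                        
   ┃└───┴───┴───┴───┘    ┃                 .......
   ┃                     ┃                 .......
   ┗━━━━━━━━━━━━━━━━━━━━━┃                 .......
                         ┃                 @......
                         ┃                 .......


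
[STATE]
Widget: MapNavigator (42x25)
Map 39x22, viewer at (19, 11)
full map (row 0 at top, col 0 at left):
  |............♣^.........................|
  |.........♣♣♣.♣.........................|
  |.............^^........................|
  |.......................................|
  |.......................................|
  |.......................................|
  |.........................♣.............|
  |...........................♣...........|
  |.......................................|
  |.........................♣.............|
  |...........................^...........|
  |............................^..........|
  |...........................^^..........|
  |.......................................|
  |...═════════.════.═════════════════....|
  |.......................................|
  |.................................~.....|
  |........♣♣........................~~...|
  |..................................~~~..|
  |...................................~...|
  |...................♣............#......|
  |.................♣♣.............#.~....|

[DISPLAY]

                                          
  ............♣^......................... 
  .........♣♣♣.♣......................... 
  .............^^........................ 
  ....................................... 
  ....................................... 
  ....................................... 
  .........................♣............. 
  ...........................♣........... 
  ....................................... 
  .........................♣............. 
  ...........................^........... 
  ...................@........^.......... 
  ...........................^^.......... 
  ....................................... 
  ...═════════.════.═════════════════.... 
  ....................................... 
  .................................~..... 
  ........♣♣........................~~... 
  ..................................~~~.. 
  ...................................~... 
  ...................♣............#...... 
  .................♣♣.............#.~.... 
                                          
                                          


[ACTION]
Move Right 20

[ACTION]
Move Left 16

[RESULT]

                                          
...........♣^.........................    
........♣♣♣.♣.........................    
............^^........................    
......................................    
......................................    
......................................    
........................♣.............    
..........................♣...........    
......................................    
........................♣.............    
..........................^...........    
.....................@.....^..........    
..........................^^..........    
......................................    
..═════════.════.═════════════════....    
......................................    
................................~.....    
.......♣♣........................~~...    
.................................~~~..    
..................................~...    
..................♣............#......    
................♣♣.............#.~....    
                                          
                                          


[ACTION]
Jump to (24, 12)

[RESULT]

.........♣^.........................      
......♣♣♣.♣.........................      
..........^^........................      
....................................      
....................................      
....................................      
......................♣.............      
........................♣...........      
....................................      
......................♣.............      
........................^...........      
.........................^..........      
.....................@..^^..........      
....................................      
═════════.════.═════════════════....      
....................................      
..............................~.....      
.....♣♣........................~~...      
...............................~~~..      
................................~...      
................♣............#......      
..............♣♣.............#.~....      
                                          
                                          
                                          


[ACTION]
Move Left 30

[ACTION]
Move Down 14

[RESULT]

                     .....................
                     .....................
                     .....................
                     .....................
                     .....................
                     ...═════════.════.═══
                     .....................
                     .....................
                     ........♣♣...........
                     .....................
                     .....................
                     ...................♣.
                     @................♣♣..
                                          
                                          
                                          
                                          
                                          
                                          
                                          
                                          
                                          
                                          
                                          
                                          


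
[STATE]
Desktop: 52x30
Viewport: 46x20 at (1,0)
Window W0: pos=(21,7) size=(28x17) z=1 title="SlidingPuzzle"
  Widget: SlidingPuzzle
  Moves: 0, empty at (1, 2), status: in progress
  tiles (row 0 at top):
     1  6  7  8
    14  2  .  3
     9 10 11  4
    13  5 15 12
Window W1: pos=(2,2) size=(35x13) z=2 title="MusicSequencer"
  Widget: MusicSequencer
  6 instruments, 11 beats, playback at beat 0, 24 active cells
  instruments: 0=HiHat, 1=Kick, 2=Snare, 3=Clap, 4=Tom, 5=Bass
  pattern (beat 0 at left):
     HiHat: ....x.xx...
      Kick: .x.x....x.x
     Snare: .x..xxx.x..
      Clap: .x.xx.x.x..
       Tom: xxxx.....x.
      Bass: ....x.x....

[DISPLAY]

                                              
                                              
 ┏━━━━━━━━━━━━━━━━━━━━━━━━━━━━━━━━━┓          
 ┃ MusicSequencer                  ┃          
 ┠─────────────────────────────────┨          
 ┃      ▼1234567890                ┃          
 ┃ HiHat····█·██···                ┃          
 ┃  Kick·█·█····█·█                ┃━━━━━━━━━━
 ┃ Snare·█··███·█··                ┃          
 ┃  Clap·█·██·█·█··                ┃──────────
 ┃   Tom████·····█·                ┃┬────┐    
 ┃  Bass····█·█····                ┃│  8 │    
 ┃                                 ┃┼────┤    
 ┃                                 ┃│  3 │    
 ┗━━━━━━━━━━━━━━━━━━━━━━━━━━━━━━━━━┛┼────┤    
                    ┃│  9 │ 10 │ 11 │  4 │    
                    ┃├────┼────┼────┼────┤    
                    ┃│ 13 │  5 │ 15 │ 12 │    
                    ┃└────┴────┴────┴────┘    
                    ┃Moves: 0                 


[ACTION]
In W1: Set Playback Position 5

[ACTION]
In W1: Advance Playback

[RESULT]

                                              
                                              
 ┏━━━━━━━━━━━━━━━━━━━━━━━━━━━━━━━━━┓          
 ┃ MusicSequencer                  ┃          
 ┠─────────────────────────────────┨          
 ┃      012345▼7890                ┃          
 ┃ HiHat····█·██···                ┃          
 ┃  Kick·█·█····█·█                ┃━━━━━━━━━━
 ┃ Snare·█··███·█··                ┃          
 ┃  Clap·█·██·█·█··                ┃──────────
 ┃   Tom████·····█·                ┃┬────┐    
 ┃  Bass····█·█····                ┃│  8 │    
 ┃                                 ┃┼────┤    
 ┃                                 ┃│  3 │    
 ┗━━━━━━━━━━━━━━━━━━━━━━━━━━━━━━━━━┛┼────┤    
                    ┃│  9 │ 10 │ 11 │  4 │    
                    ┃├────┼────┼────┼────┤    
                    ┃│ 13 │  5 │ 15 │ 12 │    
                    ┃└────┴────┴────┴────┘    
                    ┃Moves: 0                 


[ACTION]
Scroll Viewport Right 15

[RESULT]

                                              
                                              
━━━━━━━━━━━━━━━━━━━━━━━━━━━━━━┓               
sicSequencer                  ┃               
──────────────────────────────┨               
   012345▼7890                ┃               
Hat····█·██···                ┃               
ick·█·█····█·█                ┃━━━━━━━━━━━┓   
are·█··███·█··                ┃           ┃   
lap·█·██·█·█··                ┃───────────┨   
Tom████·····█·                ┃┬────┐     ┃   
ass····█·█····                ┃│  8 │     ┃   
                              ┃┼────┤     ┃   
                              ┃│  3 │     ┃   
━━━━━━━━━━━━━━━━━━━━━━━━━━━━━━┛┼────┤     ┃   
               ┃│  9 │ 10 │ 11 │  4 │     ┃   
               ┃├────┼────┼────┼────┤     ┃   
               ┃│ 13 │  5 │ 15 │ 12 │     ┃   
               ┃└────┴────┴────┴────┘     ┃   
               ┃Moves: 0                  ┃   


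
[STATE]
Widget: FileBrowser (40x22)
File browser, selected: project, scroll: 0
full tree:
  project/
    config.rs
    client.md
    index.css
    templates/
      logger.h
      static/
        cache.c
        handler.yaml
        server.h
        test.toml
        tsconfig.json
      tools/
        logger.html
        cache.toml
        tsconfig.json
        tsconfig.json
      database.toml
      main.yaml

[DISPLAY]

> [-] project/                          
    config.rs                           
    client.md                           
    index.css                           
    [+] templates/                      
                                        
                                        
                                        
                                        
                                        
                                        
                                        
                                        
                                        
                                        
                                        
                                        
                                        
                                        
                                        
                                        
                                        


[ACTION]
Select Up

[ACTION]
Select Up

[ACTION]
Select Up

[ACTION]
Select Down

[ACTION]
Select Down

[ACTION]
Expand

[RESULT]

  [-] project/                          
    config.rs                           
  > client.md                           
    index.css                           
    [+] templates/                      
                                        
                                        
                                        
                                        
                                        
                                        
                                        
                                        
                                        
                                        
                                        
                                        
                                        
                                        
                                        
                                        
                                        


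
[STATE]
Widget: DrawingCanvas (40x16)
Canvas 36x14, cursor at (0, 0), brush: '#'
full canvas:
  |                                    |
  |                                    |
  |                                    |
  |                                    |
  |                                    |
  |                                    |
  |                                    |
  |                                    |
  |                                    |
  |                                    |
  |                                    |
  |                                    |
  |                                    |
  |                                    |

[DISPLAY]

+                                       
                                        
                                        
                                        
                                        
                                        
                                        
                                        
                                        
                                        
                                        
                                        
                                        
                                        
                                        
                                        


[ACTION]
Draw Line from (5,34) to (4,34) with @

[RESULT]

+                                       
                                        
                                        
                                        
                                  @     
                                  @     
                                        
                                        
                                        
                                        
                                        
                                        
                                        
                                        
                                        
                                        


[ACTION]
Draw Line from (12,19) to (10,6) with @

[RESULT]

+                                       
                                        
                                        
                                        
                                  @     
                                  @     
                                        
                                        
                                        
                                        
      @@@@                              
          @@@@@@                        
                @@@@                    
                                        
                                        
                                        


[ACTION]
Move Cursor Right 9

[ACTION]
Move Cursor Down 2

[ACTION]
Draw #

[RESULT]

                                        
                                        
         #                              
                                        
                                  @     
                                  @     
                                        
                                        
                                        
                                        
      @@@@                              
          @@@@@@                        
                @@@@                    
                                        
                                        
                                        
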